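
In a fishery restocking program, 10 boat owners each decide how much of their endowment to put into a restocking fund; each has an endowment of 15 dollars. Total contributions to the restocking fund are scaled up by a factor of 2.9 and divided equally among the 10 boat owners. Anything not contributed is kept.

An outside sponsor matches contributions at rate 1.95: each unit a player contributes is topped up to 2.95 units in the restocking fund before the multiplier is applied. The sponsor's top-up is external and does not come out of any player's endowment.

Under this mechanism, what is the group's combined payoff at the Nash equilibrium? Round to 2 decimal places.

150.00 dollars

Even with the mechanism, each unit contributed returns only 2.9 × 2.95 / 10 = 0.8555 per unit of net cost, so contributing nothing is still dominant.
Everyone keeps their endowment and the group total is 10 × 15 = 150.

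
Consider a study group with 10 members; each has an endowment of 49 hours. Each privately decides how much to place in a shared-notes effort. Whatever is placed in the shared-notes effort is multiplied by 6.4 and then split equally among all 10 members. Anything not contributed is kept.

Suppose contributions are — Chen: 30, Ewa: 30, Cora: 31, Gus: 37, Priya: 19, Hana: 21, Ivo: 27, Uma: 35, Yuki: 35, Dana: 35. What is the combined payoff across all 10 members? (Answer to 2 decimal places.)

Total contributed: 30 + 30 + 31 + 37 + 19 + 21 + 27 + 35 + 35 + 35 = 300; total kept: 10 × 49 − 300 = 190.
The shared-notes effort pays out 6.4 × 300 = 1920.00 in aggregate.
Group total = 190 + 1920.00 = 2110.00.

2110.00 hours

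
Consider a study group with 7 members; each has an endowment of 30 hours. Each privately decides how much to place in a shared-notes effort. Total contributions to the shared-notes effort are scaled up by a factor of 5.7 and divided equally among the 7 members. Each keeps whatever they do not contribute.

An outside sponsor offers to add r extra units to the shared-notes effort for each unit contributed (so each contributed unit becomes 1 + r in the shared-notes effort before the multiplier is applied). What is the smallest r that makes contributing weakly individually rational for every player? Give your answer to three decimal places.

With matching at rate r, one contributed unit becomes (1 + r) in the shared-notes effort and returns 5.7 × (1 + r) / 7 to the contributor.
Setting this equal to 1: 1 + r = 7/5.7 = 1.2281.
So the minimum matching rate is r = 1.2281 − 1 = 0.228.

0.228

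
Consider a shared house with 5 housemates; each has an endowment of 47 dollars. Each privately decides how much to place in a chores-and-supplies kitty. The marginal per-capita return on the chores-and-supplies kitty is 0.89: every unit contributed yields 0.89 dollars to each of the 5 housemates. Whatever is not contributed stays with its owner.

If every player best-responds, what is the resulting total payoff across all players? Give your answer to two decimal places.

235.00 dollars

The private return per contributed unit is 0.89 < 1, so contributing 0 is dominant for every player. At the Nash equilibrium everyone keeps their 47, and the group total is 5 × 47 = 235.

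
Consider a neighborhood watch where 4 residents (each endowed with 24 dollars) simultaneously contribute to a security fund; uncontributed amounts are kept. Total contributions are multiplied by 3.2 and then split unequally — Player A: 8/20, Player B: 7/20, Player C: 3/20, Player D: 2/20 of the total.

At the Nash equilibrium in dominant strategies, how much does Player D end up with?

39.36 dollars

Each unit j contributes comes back to j as 3.2 × (j's share), so j prefers to contribute only if that share exceeds 1/3.2 = 0.3125; otherwise keeping the unit dominates.
Player A and Player B clear that bar, contributing 24 each; the remaining 2 contribute 0. Total contributed: 48.
Player D keeps 24 and receives 3.2 × 48 × 2/20 = 15.36 from the security fund, for a payoff of 39.36.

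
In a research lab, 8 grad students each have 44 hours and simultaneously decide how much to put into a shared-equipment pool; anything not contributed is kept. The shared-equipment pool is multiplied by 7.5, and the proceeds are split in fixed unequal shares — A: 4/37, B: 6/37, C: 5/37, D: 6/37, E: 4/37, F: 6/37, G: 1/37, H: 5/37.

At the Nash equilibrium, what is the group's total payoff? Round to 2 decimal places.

1782.00 hours

Each unit j contributes comes back to j as 7.5 × (j's share), so j prefers to contribute only if that share exceeds 1/7.5 = 0.1333; otherwise keeping the unit dominates.
B, C, D, F and H clear that bar, contributing 44 each; the remaining 3 contribute 0. Total contributed: 220.
The shared-equipment pool pays out 7.5 × 220 = 1650.00 in total (split across the unequal shares, but the aggregate is all that matters for the group sum).
The 3 free-riders keep 44 each, adding 132. Group total = 132 + 1650.00 = 1782.00.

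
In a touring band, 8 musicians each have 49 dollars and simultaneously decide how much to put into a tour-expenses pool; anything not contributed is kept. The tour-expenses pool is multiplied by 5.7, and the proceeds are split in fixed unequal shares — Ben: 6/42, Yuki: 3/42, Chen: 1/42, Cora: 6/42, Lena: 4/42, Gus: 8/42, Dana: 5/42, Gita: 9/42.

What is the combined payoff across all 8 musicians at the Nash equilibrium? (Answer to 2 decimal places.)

Player j's private return per contributed unit is 5.7 × (j's share). Contributing is weakly dominant for j when that share is at least 1/5.7 = 0.1754, and contributing 0 is dominant otherwise.
The shares above 0.1754 belong to Gus and Gita, contributing 49 each; the remaining 6 contribute 0. Total contributed: 98.
The tour-expenses pool pays out 5.7 × 98 = 558.60 in total (split across the unequal shares, but the aggregate is all that matters for the group sum).
The 6 free-riders keep 49 each, adding 294. Group total = 294 + 558.60 = 852.60.

852.60 dollars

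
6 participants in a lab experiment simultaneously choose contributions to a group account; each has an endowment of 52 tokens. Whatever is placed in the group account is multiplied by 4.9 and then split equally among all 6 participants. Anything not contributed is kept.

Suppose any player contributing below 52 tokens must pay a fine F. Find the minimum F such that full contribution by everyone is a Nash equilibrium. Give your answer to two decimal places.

9.53 tokens

Given the others contribute fully, the best deviation is to contribute 0 (any partial contribution still incurs the fine and gives up units whose private return 0.8167 is below 1).
Deviating from 52 to 0 saves 52 tokens but forfeits the deviator's share of the drop in the group account: 4.9/6 × 52 = 42.47.
So the deviation gain is 52 − 42.47 = 9.53, and the fine must be at least 9.53 tokens to wipe it out.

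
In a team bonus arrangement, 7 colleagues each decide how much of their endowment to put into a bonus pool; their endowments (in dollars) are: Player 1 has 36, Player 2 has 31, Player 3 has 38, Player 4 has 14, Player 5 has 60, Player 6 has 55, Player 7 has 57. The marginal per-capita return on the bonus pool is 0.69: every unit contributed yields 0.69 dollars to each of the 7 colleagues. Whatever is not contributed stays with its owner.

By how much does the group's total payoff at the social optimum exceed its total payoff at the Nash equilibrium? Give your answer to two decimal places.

The private return per contributed unit is 0.69 < 1 for everyone, so the Nash equilibrium is zero contribution and the group total is Σ E_j = 36 + 31 + 38 + 14 + 60 + 55 + 57 = 291.
Each contributed unit returns 4.830 to the group, so the social optimum is full contribution by everyone: group total = 4.830 × 291 = 1405.53.
Efficiency loss = (4.830 − 1) × 291 = 1114.53.

1114.53 dollars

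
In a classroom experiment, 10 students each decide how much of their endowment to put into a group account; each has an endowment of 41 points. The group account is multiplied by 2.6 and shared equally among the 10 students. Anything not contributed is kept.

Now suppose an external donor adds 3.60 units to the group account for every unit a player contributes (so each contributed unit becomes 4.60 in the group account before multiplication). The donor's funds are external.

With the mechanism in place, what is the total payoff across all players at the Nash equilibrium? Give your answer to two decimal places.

Under the mechanism each unit contributed yields 2.6 × 4.60 / 10 = 1.1960 back to its contributor per unit of net cost, which exceeds 1, making full contribution the dominant choice for everyone.
So the Nash equilibrium is full contribution by all 10; the group earns 2.6 × 4.60 × 410 = 4903.60.

4903.60 points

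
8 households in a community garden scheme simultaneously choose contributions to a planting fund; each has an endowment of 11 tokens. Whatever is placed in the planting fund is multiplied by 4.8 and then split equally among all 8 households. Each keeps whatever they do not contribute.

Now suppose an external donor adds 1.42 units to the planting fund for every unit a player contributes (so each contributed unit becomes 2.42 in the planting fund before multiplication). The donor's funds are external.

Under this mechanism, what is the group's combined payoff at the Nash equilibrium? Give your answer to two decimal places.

1022.21 tokens

Under the mechanism each unit contributed yields 4.8 × 2.42 / 8 = 1.4520 back to its contributor per unit of net cost, which exceeds 1, making full contribution the dominant choice for everyone.
At the Nash equilibrium everyone contributes 11. Group total payoff = 4.8 × 2.42 × 88 = 1022.21.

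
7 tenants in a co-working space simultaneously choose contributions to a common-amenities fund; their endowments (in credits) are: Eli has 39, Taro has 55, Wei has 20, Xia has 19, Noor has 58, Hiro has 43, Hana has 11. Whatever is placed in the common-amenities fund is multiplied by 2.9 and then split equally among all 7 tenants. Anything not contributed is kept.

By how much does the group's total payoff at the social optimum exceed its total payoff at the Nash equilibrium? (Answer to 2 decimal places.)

465.50 credits

The private return per contributed unit is 2.9/7 = 0.4143 < 1 for every player regardless of endowment, so the Nash equilibrium is zero contribution and the group total is Σ E_j = 39 + 55 + 20 + 19 + 58 + 43 + 11 = 245.
Each contributed unit returns 2.900 to the group, so the social optimum is full contribution by everyone: group total = 2.900 × 245 = 710.50.
Efficiency loss = (2.900 − 1) × 245 = 465.50.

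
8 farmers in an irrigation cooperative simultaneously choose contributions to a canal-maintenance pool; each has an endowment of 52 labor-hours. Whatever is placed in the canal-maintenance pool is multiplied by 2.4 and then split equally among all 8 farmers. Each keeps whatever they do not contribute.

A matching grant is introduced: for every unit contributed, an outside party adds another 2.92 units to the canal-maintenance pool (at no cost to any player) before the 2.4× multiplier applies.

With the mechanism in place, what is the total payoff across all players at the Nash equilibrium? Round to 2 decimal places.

With the mechanism, a contributed unit returns 2.4 × 3.92 / 8 = 1.1760 per unit of net cost to the contributor — now above 1 — so contributing fully is weakly dominant for every player.
At the Nash equilibrium everyone contributes 52. Group total payoff = 2.4 × 3.92 × 416 = 3913.73.

3913.73 labor-hours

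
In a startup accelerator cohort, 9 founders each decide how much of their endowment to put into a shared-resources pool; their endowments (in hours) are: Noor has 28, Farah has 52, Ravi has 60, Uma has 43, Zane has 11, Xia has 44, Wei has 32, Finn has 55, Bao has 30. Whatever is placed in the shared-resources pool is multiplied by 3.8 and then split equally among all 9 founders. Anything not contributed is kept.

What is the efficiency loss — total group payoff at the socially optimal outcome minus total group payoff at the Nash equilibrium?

994.00 hours

The private return per contributed unit is 3.8/9 = 0.4222 < 1 for every player regardless of endowment, so the Nash equilibrium is zero contribution and the group total is Σ E_j = 28 + 52 + 60 + 43 + 11 + 44 + 32 + 55 + 30 = 355.
Each contributed unit returns 3.800 to the group, so the social optimum is full contribution by everyone: group total = 3.800 × 355 = 1349.00.
Efficiency loss = (3.800 − 1) × 355 = 994.00.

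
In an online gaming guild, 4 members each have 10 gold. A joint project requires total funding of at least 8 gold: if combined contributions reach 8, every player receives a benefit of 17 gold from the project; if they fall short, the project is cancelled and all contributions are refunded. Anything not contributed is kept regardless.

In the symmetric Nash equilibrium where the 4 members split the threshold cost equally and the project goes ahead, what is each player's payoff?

25 gold

Equal share of the threshold: 8/4 = 2.
At this profile no one gains by cutting their contribution: any cut drops the total below 8, the project is cancelled, contributions are refunded, and the deviator ends with 10, which is less than 10 − 2 + 17 = 25. Contributing more than 2 just wastes the excess. So contributing exactly 2 is a best response.
Each player's payoff: 10 − 2 + 17 = 25.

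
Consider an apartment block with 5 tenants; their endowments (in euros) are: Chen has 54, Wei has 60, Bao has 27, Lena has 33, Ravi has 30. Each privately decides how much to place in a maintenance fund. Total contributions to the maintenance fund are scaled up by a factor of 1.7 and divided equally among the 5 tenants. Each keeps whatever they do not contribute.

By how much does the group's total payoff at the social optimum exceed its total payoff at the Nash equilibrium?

142.80 euros

The private return per contributed unit is 1.7/5 = 0.3400 < 1 for every player regardless of endowment, so the Nash equilibrium is zero contribution and the group total is Σ E_j = 54 + 60 + 27 + 33 + 30 = 204.
Each contributed unit returns 1.700 to the group, so the social optimum is full contribution by everyone: group total = 1.700 × 204 = 346.80.
Efficiency loss = (1.700 − 1) × 204 = 142.80.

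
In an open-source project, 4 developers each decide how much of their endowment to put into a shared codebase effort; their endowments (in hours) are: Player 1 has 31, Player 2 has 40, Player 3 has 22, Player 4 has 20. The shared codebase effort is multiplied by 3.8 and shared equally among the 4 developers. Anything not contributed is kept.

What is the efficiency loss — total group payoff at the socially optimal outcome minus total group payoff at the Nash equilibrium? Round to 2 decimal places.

The private return per contributed unit is 3.8/4 = 0.9500 < 1 for every player regardless of endowment, so the Nash equilibrium is zero contribution and the group total is Σ E_j = 31 + 40 + 22 + 20 = 113.
Each contributed unit returns 3.800 to the group, so the social optimum is full contribution by everyone: group total = 3.800 × 113 = 429.40.
Efficiency loss = (3.800 − 1) × 113 = 316.40.

316.40 hours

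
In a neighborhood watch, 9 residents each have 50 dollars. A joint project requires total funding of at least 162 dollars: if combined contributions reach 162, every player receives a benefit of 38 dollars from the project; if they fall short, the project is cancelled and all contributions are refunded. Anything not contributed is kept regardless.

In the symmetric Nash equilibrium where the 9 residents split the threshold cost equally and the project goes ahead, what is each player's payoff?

Equal share of the threshold: 162/9 = 18.
At this profile no one gains by cutting their contribution: any cut drops the total below 162, the project is cancelled, contributions are refunded, and the deviator ends with 50, which is less than 50 − 18 + 38 = 70. Contributing more than 18 just wastes the excess. So contributing exactly 18 is a best response.
Each player's payoff: 50 − 18 + 38 = 70.

70 dollars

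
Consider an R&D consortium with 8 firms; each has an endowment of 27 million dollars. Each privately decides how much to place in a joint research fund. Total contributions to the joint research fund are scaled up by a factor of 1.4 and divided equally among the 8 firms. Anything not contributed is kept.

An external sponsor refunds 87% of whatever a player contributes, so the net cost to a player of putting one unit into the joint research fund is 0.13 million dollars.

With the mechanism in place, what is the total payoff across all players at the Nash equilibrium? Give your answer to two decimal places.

490.32 million dollars

With the mechanism, a contributed unit returns (1.4/8) / 0.13 = 1.3462 per unit of net cost to the contributor — now above 1 — so contributing fully is weakly dominant for every player.
So the Nash equilibrium is full contribution by all 8; the group earns 8 × (27 × 0.87 + 1.4 × 27) = 490.32.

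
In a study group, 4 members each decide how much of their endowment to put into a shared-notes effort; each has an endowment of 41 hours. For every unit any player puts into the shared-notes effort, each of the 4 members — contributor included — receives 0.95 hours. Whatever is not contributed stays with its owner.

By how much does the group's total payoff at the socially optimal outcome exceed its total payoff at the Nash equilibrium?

459.20 hours

The private return per contributed unit is 0.95 < 1, so contributing 0 is dominant for every player. At the Nash equilibrium everyone keeps their 41, and the group total is 4 × 41 = 164.
Each contributed unit returns 3.800 to the group as a whole (0.95 to each of 4 players), which exceeds 1, so the social optimum is full contribution: group total = 3.800 × 164 = 623.20.
Efficiency loss = 623.20 − 164 = 459.20.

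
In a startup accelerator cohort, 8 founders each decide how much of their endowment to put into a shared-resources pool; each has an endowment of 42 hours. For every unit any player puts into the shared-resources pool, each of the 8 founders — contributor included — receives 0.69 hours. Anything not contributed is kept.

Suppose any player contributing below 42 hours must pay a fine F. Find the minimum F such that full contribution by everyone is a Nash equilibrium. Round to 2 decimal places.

Given the others contribute fully, the best deviation is to contribute 0 (any partial contribution still incurs the fine and gives up units whose private return 0.69 is below 1).
Deviating from 42 to 0 saves 42 hours but forfeits the deviator's share of the drop in the shared-resources pool: 0.69 × 42 = 28.98.
So the deviation gain is 42 − 28.98 = 13.02, and the fine must be at least 13.02 hours to wipe it out.

13.02 hours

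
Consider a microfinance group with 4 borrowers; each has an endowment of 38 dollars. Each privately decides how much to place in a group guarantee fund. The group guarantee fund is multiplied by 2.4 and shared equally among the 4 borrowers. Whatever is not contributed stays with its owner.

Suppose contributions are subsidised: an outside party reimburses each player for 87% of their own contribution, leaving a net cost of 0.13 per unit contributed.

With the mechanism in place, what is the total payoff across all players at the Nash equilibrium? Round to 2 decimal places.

497.04 dollars

The effective private return per unit is now (2.4/4) / 0.13 = 4.6154 > 1, so every player's dominant strategy flips to full contribution.
So the Nash equilibrium is full contribution by all 4; the group earns 4 × (38 × 0.87 + 2.4 × 38) = 497.04.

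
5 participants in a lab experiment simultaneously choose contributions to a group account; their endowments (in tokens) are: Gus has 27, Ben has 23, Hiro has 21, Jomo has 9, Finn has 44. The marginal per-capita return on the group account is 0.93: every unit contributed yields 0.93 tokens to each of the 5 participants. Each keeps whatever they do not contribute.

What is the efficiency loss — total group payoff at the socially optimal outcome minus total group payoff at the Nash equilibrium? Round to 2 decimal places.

452.60 tokens

The private return per contributed unit is 0.93 < 1 for everyone, so the Nash equilibrium is zero contribution and the group total is Σ E_j = 27 + 23 + 21 + 9 + 44 = 124.
Each contributed unit returns 4.650 to the group, so the social optimum is full contribution by everyone: group total = 4.650 × 124 = 576.60.
Efficiency loss = (4.650 − 1) × 124 = 452.60.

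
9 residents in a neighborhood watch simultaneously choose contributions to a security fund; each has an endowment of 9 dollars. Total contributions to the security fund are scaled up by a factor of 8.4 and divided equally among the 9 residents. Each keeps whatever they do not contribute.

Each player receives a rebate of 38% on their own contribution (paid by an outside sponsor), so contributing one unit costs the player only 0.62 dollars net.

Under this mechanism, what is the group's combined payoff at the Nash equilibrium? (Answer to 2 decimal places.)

With the mechanism, a contributed unit returns (8.4/9) / 0.62 = 1.5054 per unit of net cost to the contributor — now above 1 — so contributing fully is weakly dominant for every player.
So the Nash equilibrium is full contribution by all 9; the group earns 9 × (9 × 0.38 + 8.4 × 9) = 711.18.

711.18 dollars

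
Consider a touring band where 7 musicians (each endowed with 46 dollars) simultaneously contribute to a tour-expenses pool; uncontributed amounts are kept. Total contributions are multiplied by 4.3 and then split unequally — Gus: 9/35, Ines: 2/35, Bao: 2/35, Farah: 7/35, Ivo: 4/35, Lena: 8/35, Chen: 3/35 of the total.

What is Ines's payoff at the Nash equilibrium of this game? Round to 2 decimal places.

57.30 dollars

Player j's private return per contributed unit is 4.3 × (j's share). Contributing is weakly dominant for j when that share is at least 1/4.3 = 0.2326, and contributing 0 is dominant otherwise.
The only share above 0.2326 is Gus's 9/35, contributing 46; the remaining 6 contribute 0. Total contributed: 46.
Ines keeps 46 and receives 4.3 × 46 × 2/35 = 11.30 from the tour-expenses pool, for a payoff of 57.30.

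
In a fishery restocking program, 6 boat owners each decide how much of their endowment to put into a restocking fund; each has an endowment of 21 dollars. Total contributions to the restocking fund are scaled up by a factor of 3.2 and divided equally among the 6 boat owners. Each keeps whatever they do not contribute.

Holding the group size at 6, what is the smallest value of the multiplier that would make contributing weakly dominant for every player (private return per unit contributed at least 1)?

6

A contributed unit returns (multiplier)/6 to its contributor.
This reaches 1 exactly when the multiplier is 6.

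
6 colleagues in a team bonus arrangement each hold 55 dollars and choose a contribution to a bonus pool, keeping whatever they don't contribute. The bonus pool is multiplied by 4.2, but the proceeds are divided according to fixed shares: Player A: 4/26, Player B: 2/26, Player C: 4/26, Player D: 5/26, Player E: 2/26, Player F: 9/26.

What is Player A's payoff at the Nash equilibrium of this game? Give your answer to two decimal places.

90.54 dollars

For player j, contributing a unit is worthwhile iff 4.2 × (j's share) ≥ 1, i.e. iff j's share is at least 0.2381.
Only Player F (9/26) clears that bar, contributing 55; the remaining 5 contribute 0. Total contributed: 55.
Player A keeps 55 and receives 4.2 × 55 × 4/26 = 35.54 from the bonus pool, for a payoff of 90.54.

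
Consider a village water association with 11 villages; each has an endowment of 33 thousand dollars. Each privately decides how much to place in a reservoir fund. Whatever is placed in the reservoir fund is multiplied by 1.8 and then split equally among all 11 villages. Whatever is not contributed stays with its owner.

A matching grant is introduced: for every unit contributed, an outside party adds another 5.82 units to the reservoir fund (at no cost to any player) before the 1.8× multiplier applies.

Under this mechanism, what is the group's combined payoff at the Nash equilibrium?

Under the mechanism each unit contributed yields 1.8 × 6.82 / 11 = 1.1160 back to its contributor per unit of net cost, which exceeds 1, making full contribution the dominant choice for everyone.
So the Nash equilibrium is full contribution by all 11; the group earns 1.8 × 6.82 × 363 = 4456.19.

4456.19 thousand dollars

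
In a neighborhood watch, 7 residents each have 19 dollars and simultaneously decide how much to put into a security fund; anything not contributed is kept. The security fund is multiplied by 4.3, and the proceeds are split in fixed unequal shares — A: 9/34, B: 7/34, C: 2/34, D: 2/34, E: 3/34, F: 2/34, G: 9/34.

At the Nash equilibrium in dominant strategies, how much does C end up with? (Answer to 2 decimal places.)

Player j's private return per contributed unit is 4.3 × (j's share). Contributing is weakly dominant for j when that share is at least 1/4.3 = 0.2326, and contributing 0 is dominant otherwise.
A and G are above the threshold, contributing 19 each; the remaining 5 contribute 0. Total contributed: 38.
C keeps 19 and receives 4.3 × 38 × 2/34 = 9.61 from the security fund, for a payoff of 28.61.

28.61 dollars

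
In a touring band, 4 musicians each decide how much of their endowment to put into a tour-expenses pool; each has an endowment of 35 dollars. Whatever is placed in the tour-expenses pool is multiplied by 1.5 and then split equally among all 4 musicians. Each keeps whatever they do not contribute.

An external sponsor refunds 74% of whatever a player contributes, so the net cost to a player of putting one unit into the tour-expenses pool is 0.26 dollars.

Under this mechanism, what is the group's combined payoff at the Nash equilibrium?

313.60 dollars

With the mechanism, a contributed unit returns (1.5/4) / 0.26 = 1.4423 per unit of net cost to the contributor — now above 1 — so contributing fully is weakly dominant for every player.
At the Nash equilibrium everyone contributes 35. Group total payoff = 4 × (35 × 0.74 + 1.5 × 35) = 313.60.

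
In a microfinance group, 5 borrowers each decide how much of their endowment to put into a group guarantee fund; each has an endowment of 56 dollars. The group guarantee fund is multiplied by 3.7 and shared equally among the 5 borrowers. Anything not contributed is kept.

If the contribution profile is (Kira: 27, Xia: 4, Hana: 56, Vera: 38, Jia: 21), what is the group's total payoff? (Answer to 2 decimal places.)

Total contributed: 27 + 4 + 56 + 38 + 21 = 146; total kept: 5 × 56 − 146 = 134.
The group guarantee fund pays out 3.7 × 146 = 540.20 in aggregate.
Group total = 134 + 540.20 = 674.20.

674.20 dollars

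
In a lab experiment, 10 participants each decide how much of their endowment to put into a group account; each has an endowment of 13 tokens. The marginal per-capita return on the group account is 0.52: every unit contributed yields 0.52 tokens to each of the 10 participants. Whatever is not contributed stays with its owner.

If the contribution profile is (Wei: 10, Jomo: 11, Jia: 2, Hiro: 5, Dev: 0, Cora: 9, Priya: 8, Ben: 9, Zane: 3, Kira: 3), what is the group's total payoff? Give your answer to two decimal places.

382.00 tokens

Total contributed: 10 + 11 + 2 + 5 + 0 + 9 + 8 + 9 + 3 + 3 = 60; total kept: 10 × 13 − 60 = 70.
The group account pays out 0.52 × 10 × 60 = 312.00 in aggregate.
Group total = 70 + 312.00 = 382.00.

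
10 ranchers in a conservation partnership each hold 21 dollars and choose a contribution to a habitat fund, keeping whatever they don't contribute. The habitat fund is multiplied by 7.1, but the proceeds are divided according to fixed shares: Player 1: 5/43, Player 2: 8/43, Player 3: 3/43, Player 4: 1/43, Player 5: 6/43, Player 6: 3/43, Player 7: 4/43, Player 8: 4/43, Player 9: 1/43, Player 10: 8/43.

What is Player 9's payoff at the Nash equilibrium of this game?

A player with share s gets back 7.1·s per unit contributed, so full contribution is dominant for anyone with s > 1/7.1 = 0.1408 and zero contribution is dominant for anyone below.
Player 2 and Player 10 are above the threshold, contributing 21 each; the remaining 8 contribute 0. Total contributed: 42.
Player 9 keeps 21 and receives 7.1 × 42 × 1/43 = 6.93 from the habitat fund, for a payoff of 27.93.

27.93 dollars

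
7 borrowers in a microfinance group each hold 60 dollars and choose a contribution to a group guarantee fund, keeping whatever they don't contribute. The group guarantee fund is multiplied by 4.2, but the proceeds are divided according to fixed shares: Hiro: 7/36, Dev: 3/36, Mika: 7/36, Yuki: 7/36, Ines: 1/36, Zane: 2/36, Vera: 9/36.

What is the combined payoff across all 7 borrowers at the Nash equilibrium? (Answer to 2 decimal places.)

612.00 dollars

A player with share s gets back 4.2·s per unit contributed, so full contribution is dominant for anyone with s > 1/4.2 = 0.2381 and zero contribution is dominant for anyone below.
The only share above 0.2381 is Vera's 9/36, contributing 60; the remaining 6 contribute 0. Total contributed: 60.
The group guarantee fund pays out 4.2 × 60 = 252.00 in total (split across the unequal shares, but the aggregate is all that matters for the group sum).
The 6 free-riders keep 60 each, adding 360. Group total = 360 + 252.00 = 612.00.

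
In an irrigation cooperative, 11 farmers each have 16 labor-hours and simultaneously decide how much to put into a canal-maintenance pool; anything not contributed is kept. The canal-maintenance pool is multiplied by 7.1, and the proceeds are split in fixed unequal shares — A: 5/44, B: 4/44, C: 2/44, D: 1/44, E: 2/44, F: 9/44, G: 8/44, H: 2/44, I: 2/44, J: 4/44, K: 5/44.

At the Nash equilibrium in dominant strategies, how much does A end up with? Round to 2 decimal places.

41.82 labor-hours

A player with share s gets back 7.1·s per unit contributed, so full contribution is dominant for anyone with s > 1/7.1 = 0.1408 and zero contribution is dominant for anyone below.
F and G are above the threshold, contributing 16 each; the remaining 9 contribute 0. Total contributed: 32.
A keeps 16 and receives 7.1 × 32 × 5/44 = 25.82 from the canal-maintenance pool, for a payoff of 41.82.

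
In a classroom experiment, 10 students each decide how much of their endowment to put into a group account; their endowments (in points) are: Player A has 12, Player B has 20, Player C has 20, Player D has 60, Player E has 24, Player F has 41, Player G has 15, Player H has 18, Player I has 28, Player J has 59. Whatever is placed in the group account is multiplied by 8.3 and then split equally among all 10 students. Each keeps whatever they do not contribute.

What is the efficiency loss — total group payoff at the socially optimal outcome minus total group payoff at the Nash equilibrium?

The private return per contributed unit is 8.3/10 = 0.8300 < 1 for every player regardless of endowment, so the Nash equilibrium is zero contribution and the group total is Σ E_j = 12 + 20 + 20 + 60 + 24 + 41 + 15 + 18 + 28 + 59 = 297.
Each contributed unit returns 8.300 to the group, so the social optimum is full contribution by everyone: group total = 8.300 × 297 = 2465.10.
Efficiency loss = (8.300 − 1) × 297 = 2168.10.

2168.10 points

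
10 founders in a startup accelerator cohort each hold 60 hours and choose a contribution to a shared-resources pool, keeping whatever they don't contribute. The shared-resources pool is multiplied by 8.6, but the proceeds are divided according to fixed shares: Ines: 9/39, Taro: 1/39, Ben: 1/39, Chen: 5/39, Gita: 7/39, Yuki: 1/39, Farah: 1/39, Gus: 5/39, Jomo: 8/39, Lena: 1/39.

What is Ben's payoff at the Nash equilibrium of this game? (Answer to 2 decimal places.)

For player j, contributing a unit is worthwhile iff 8.6 × (j's share) ≥ 1, i.e. iff j's share is at least 0.1163.
Ines, Chen, Gita, Gus and Jomo are above the threshold, contributing 60 each; the remaining 5 contribute 0. Total contributed: 300.
Ben keeps 60 and receives 8.6 × 300 × 1/39 = 66.15 from the shared-resources pool, for a payoff of 126.15.

126.15 hours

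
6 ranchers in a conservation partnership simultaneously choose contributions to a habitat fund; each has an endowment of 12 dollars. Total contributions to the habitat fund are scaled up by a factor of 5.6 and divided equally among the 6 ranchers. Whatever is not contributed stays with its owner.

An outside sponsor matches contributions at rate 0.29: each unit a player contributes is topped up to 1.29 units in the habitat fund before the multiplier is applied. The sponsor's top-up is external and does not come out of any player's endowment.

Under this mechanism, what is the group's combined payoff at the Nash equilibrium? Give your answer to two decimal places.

520.13 dollars

With the mechanism, a contributed unit returns 5.6 × 1.29 / 6 = 1.2040 per unit of net cost to the contributor — now above 1 — so contributing fully is weakly dominant for every player.
At the Nash equilibrium everyone contributes 12. Group total payoff = 5.6 × 1.29 × 72 = 520.13.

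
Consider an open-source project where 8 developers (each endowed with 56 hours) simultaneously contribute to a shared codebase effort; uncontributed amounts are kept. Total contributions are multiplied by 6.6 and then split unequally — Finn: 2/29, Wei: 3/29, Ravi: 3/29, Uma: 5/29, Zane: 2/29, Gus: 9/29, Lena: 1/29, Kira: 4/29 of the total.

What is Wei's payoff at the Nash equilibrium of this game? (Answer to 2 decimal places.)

132.47 hours

For player j, contributing a unit is worthwhile iff 6.6 × (j's share) ≥ 1, i.e. iff j's share is at least 0.1515.
Uma and Gus are above the threshold, contributing 56 each; the remaining 6 contribute 0. Total contributed: 112.
Wei keeps 56 and receives 6.6 × 112 × 3/29 = 76.47 from the shared codebase effort, for a payoff of 132.47.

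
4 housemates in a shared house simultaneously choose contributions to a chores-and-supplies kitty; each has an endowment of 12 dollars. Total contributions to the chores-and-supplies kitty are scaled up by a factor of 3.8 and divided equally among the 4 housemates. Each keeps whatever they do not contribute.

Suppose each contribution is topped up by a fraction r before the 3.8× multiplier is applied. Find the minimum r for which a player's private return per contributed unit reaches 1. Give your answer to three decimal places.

0.053

With matching at rate r, one contributed unit becomes (1 + r) in the chores-and-supplies kitty and returns 3.8 × (1 + r) / 4 to the contributor.
Setting this equal to 1: 1 + r = 4/3.8 = 1.0526.
So the minimum matching rate is r = 1.0526 − 1 = 0.053.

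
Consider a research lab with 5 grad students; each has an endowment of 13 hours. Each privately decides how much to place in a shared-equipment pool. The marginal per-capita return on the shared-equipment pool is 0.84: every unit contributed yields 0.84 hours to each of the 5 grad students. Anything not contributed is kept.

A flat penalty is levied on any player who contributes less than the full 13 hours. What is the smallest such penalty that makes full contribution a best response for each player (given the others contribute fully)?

2.08 hours

Given the others contribute fully, the best deviation is to contribute 0 (any partial contribution still incurs the fine and gives up units whose private return 0.84 is below 1).
Deviating from 13 to 0 saves 13 hours but forfeits the deviator's share of the drop in the shared-equipment pool: 0.84 × 13 = 10.92.
So the deviation gain is 13 − 10.92 = 2.08, and the fine must be at least 2.08 hours to wipe it out.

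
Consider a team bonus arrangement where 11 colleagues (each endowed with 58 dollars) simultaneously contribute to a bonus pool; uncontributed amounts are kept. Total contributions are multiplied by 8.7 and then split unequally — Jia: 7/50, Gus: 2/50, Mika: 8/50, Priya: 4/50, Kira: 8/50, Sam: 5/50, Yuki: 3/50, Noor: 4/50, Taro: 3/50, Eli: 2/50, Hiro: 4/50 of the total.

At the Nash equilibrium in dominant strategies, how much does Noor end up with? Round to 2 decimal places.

179.10 dollars

A player with share s gets back 8.7·s per unit contributed, so full contribution is dominant for anyone with s > 1/8.7 = 0.1149 and zero contribution is dominant for anyone below.
The shares above 0.1149 belong to Jia, Mika and Kira, contributing 58 each; the remaining 8 contribute 0. Total contributed: 174.
Noor keeps 58 and receives 8.7 × 174 × 4/50 = 121.10 from the bonus pool, for a payoff of 179.10.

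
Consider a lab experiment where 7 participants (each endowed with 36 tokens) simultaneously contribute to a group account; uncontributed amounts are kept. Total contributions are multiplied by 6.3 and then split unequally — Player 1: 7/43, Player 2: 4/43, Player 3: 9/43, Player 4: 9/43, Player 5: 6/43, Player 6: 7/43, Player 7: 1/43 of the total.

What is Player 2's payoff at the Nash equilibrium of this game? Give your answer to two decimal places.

For player j, contributing a unit is worthwhile iff 6.3 × (j's share) ≥ 1, i.e. iff j's share is at least 0.1587.
The shares above 0.1587 belong to Player 1, Player 3, Player 4 and Player 6, contributing 36 each; the remaining 3 contribute 0. Total contributed: 144.
Player 2 keeps 36 and receives 6.3 × 144 × 4/43 = 84.39 from the group account, for a payoff of 120.39.

120.39 tokens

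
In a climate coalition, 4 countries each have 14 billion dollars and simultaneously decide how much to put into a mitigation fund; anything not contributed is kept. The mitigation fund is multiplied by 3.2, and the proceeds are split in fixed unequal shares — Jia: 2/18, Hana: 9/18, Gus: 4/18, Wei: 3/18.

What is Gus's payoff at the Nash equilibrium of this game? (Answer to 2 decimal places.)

For player j, contributing a unit is worthwhile iff 3.2 × (j's share) ≥ 1, i.e. iff j's share is at least 0.3125.
Only Hana (9/18) clears that bar, contributing 14; the remaining 3 contribute 0. Total contributed: 14.
Gus keeps 14 and receives 3.2 × 14 × 4/18 = 9.96 from the mitigation fund, for a payoff of 23.96.

23.96 billion dollars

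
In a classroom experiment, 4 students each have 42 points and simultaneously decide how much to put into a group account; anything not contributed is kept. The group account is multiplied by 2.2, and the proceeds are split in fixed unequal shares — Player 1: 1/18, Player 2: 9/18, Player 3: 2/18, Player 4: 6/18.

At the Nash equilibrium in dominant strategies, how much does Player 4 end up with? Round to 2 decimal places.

A player with share s gets back 2.2·s per unit contributed, so full contribution is dominant for anyone with s > 1/2.2 = 0.4545 and zero contribution is dominant for anyone below.
The only share above 0.4545 is Player 2's 9/18, contributing 42; the remaining 3 contribute 0. Total contributed: 42.
Player 4 keeps 42 and receives 2.2 × 42 × 6/18 = 30.80 from the group account, for a payoff of 72.80.

72.80 points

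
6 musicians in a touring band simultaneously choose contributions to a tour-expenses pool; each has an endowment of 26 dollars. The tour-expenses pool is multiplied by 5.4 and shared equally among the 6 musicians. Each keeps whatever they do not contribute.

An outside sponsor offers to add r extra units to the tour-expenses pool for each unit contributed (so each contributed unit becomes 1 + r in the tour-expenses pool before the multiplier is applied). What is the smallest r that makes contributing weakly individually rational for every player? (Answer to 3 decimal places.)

0.111

With matching at rate r, one contributed unit becomes (1 + r) in the tour-expenses pool and returns 5.4 × (1 + r) / 6 to the contributor.
Setting this equal to 1: 1 + r = 6/5.4 = 1.1111.
So the minimum matching rate is r = 1.1111 − 1 = 0.111.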